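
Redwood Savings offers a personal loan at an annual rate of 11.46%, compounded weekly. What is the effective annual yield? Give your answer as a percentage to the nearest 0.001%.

12.128%

EAR = (1 + 0.1146/52)^52 − 1.
= (1 + 0.002204)^52 − 1 = 1.121283 − 1 = 12.128%.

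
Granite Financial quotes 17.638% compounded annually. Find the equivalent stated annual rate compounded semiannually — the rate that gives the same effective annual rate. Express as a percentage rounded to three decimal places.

16.922%

Compounded annually, EAR = nominal = 0.176380.
Solve (1 + r/2)^2 = 1.176380: r/2 = 1.176380^(1/2) − 1 = 0.084611, so r = 0.169221 = 16.922%.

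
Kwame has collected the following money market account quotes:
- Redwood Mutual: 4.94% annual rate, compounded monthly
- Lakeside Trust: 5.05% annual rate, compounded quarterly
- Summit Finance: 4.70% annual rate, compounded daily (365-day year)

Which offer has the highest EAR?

Redwood Mutual: (1 + 0.0494/12)^12 − 1 = 5.053%
Lakeside Trust: (1 + 0.0505/4)^4 − 1 = 5.146%
Summit Finance: (1 + 0.0470/365)^365 − 1 = 4.812%
The highest effective annual rate is Lakeside Trust at 5.146%.

Lakeside Trust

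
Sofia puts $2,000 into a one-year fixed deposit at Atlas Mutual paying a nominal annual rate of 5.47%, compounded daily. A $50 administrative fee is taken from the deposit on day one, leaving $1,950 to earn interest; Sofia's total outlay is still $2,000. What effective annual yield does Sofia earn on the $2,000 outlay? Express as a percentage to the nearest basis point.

2.98%

Value after one year: 1,950 × (1 + 0.0547/365)^365 = 1,950 × 1.056219 = $2,059.63.
Effective yield on the $2,000 outlay: 2,059.63 / 2,000 − 1 = 0.029814 = 2.98%.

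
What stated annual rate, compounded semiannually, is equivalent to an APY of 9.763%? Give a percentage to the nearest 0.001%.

(1 + r/2)^2 − 1 = 0.09763, so 1 + r/2 = 1.09763^(1/2).
r/2 = 0.047678, so r = 0.095357 = 9.536%.

9.536%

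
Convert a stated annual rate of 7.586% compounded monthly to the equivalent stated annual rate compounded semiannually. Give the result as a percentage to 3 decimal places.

EAR = (1 + 0.07586/12)^12 − 1 = 0.078554.
Solve (1 + r/2)^2 = 1.078554: r/2 = 1.078554^(1/2) − 1 = 0.038535, so r = 0.077069 = 7.707%.

7.707%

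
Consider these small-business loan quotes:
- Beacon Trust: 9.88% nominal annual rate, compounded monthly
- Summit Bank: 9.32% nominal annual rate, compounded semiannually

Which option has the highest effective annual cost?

Beacon Trust: (1 + 0.0988/12)^12 − 1 = 10.340%
Summit Bank: (1 + 0.0932/2)^2 − 1 = 9.537%
The highest effective annual rate is Beacon Trust at 10.340%.

Beacon Trust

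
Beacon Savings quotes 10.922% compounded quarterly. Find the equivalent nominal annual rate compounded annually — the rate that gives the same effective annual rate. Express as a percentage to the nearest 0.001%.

11.378%

EAR = (1 + 0.10922/4)^4 − 1 = 0.113775.
Compounded annually, the equivalent nominal rate is the EAR itself: 11.378%.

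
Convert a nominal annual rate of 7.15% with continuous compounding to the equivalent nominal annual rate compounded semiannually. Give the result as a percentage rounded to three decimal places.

7.279%

EAR under continuous compounding: e^0.0715 − 1 = 0.074118.
Solve (1 + r/2)^2 = 1.074118: r/2 = 1.074118^(1/2) − 1 = 0.036397, so r = 0.072793 = 7.279%.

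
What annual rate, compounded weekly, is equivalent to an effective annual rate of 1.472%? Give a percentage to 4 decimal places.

1.4615%

(1 + r/52)^52 − 1 = 0.01472, so 1 + r/52 = 1.01472^(1/52).
r/52 = 0.000281, so r = 0.014615 = 1.4615%.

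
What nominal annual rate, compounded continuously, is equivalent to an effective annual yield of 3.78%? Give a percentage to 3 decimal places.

3.710%

Continuous: nominal r satisfies e^r − 1 = 0.0378.
r = ln(1 + 0.0378) = ln(1.0378) = 0.037103 = 3.710%.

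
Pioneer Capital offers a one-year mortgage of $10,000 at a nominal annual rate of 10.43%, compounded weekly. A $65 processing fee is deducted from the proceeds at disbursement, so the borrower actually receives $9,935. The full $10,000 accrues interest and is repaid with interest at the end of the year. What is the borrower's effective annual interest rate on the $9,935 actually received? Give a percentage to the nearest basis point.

11.71%

Amount owed after one year: 10,000 × (1 + 0.1043/52)^52 = 10,000 × 1.109817 = $11,098.17.
Effective rate on net proceeds: 11,098.17 / 9,935 − 1 = 0.117078 = 11.71%.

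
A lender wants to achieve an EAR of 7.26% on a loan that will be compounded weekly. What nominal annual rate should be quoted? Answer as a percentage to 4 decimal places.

(1 + r/52)^52 − 1 = 0.0726, so 1 + r/52 = 1.0726^(1/52).
r/52 = 0.001349, so r = 0.070133 = 7.0133%.

7.0133%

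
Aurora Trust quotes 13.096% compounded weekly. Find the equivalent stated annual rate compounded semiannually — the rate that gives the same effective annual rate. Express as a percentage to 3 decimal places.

EAR = (1 + 0.13096/52)^52 − 1 = 0.139735.
Solve (1 + r/2)^2 = 1.139735: r/2 = 1.139735^(1/2) − 1 = 0.067584, so r = 0.135167 = 13.517%.

13.517%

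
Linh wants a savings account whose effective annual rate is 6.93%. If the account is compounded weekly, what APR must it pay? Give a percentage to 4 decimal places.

6.7047%

(1 + r/52)^52 − 1 = 0.0693, so 1 + r/52 = 1.0693^(1/52).
r/52 = 0.001289, so r = 0.067047 = 6.7047%.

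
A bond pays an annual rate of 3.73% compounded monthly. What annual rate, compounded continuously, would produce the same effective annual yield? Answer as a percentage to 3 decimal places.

3.724%

EAR = (1 + 0.0373/12)^12 − 1 = 0.037944.
Equivalent continuous rate: r = ln(1 + 0.037944) = 0.037242 = 3.724%.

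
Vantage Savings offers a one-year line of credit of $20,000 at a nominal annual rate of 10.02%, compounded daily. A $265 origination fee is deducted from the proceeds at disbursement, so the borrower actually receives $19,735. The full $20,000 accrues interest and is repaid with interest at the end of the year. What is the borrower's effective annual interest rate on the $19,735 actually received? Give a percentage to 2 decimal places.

12.02%

Amount owed after one year: 20,000 × (1 + 0.1002/365)^365 = 20,000 × 1.105377 = $22,107.54.
Effective rate on net proceeds: 22,107.54 / 19,735 − 1 = 0.120220 = 12.02%.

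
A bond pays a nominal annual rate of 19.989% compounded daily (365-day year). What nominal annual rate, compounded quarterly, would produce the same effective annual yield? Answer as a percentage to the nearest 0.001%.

20.491%

EAR = (1 + 0.19989/365)^365 − 1 = 0.221202.
Solve (1 + r/4)^4 = 1.221202: r/4 = 1.221202^(1/4) − 1 = 0.051228, so r = 0.204911 = 20.491%.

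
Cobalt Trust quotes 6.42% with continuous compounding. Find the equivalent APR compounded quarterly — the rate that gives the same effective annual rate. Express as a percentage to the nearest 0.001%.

6.472%

EAR under continuous compounding: e^0.0642 − 1 = 0.066306.
Solve (1 + r/4)^4 = 1.066306: r/4 = 1.066306^(1/4) − 1 = 0.016179, so r = 0.064718 = 6.472%.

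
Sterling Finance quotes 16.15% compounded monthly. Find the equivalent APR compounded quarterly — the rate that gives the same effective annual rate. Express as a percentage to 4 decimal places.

EAR = (1 + 0.1615/12)^12 − 1 = 0.174007.
Solve (1 + r/4)^4 = 1.174007: r/4 = 1.174007^(1/4) − 1 = 0.040921, so r = 0.163683 = 16.3683%.

16.3683%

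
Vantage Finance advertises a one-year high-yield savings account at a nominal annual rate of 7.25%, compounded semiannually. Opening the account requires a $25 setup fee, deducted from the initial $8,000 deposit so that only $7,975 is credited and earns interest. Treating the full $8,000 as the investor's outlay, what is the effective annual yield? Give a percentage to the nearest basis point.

Value after one year: 7,975 × (1 + 0.0725/2)^2 = 7,975 × 1.073814 = $8,563.67.
Effective yield on the $8,000 outlay: 8,563.67 / 8,000 − 1 = 0.070458 = 7.05%.

7.05%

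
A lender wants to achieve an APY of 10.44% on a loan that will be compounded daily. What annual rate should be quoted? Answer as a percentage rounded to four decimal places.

9.9316%

(1 + r/365)^365 − 1 = 0.1044, so 1 + r/365 = 1.1044^(1/365).
r/365 = 0.000272, so r = 0.099316 = 9.9316%.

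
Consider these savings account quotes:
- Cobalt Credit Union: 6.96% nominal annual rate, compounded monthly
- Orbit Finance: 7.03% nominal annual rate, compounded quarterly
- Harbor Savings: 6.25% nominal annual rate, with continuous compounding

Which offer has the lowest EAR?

Cobalt Credit Union: (1 + 0.0696/12)^12 − 1 = 7.186%
Orbit Finance: (1 + 0.0703/4)^4 − 1 = 7.218%
Harbor Savings: e^0.0625 − 1 = 6.449%
The lowest effective annual rate is Harbor Savings at 6.449%.

Harbor Savings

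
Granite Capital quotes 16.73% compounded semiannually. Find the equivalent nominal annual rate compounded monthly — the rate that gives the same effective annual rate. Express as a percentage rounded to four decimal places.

EAR = (1 + 0.1673/2)^2 − 1 = 0.174297.
Solve (1 + r/12)^12 = 1.174297: r/12 = 1.174297^(1/12) − 1 = 0.013479, so r = 0.161750 = 16.1750%.

16.1750%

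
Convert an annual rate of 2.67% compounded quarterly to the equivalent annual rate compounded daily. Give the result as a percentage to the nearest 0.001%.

EAR = (1 + 0.0267/4)^4 − 1 = 0.026969.
Solve (1 + r/365)^365 = 1.026969: r/365 = 1.026969^(1/365) − 1 = 0.000073, so r = 0.026612 = 2.661%.

2.661%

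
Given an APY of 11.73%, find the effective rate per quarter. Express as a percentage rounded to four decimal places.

2.8117%

The per-quarter rate i satisfies (1 + i)^4 = 1 + 0.1173.
i = 1.1173^(1/4) − 1 = 0.0281168 = 2.8117%.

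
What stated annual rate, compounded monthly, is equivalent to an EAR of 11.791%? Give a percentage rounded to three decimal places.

(1 + r/12)^12 − 1 = 0.11791, so 1 + r/12 = 1.11791^(1/12).
r/12 = 0.009332, so r = 0.111980 = 11.198%.

11.198%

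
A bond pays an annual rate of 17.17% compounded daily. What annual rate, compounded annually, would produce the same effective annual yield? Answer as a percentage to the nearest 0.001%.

EAR = (1 + 0.1717/365)^365 − 1 = 0.187274.
Compounded annually, the equivalent nominal rate is the EAR itself: 18.727%.

18.727%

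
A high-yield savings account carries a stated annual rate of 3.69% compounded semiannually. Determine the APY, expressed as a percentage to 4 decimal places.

EAR = (1 + 0.0369/2)^2 − 1.
= (1 + 0.018450)^2 − 1 = 1.037240 − 1 = 3.7240%.

3.7240%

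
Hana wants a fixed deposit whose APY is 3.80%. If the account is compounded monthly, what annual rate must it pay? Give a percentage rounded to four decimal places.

(1 + r/12)^12 − 1 = 0.0380, so 1 + r/12 = 1.0380^(1/12).
r/12 = 0.003113, so r = 0.037354 = 3.7354%.

3.7354%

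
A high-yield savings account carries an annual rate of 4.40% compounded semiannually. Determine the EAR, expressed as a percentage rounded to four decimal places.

EAR = (1 + 0.0440/2)^2 − 1.
= 1.044484 − 1 = 4.4484%.

4.4484%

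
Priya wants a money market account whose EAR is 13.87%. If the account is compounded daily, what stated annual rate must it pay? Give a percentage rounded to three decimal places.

(1 + r/365)^365 − 1 = 0.1387, so 1 + r/365 = 1.1387^(1/365).
r/365 = 0.000356, so r = 0.129910 = 12.991%.

12.991%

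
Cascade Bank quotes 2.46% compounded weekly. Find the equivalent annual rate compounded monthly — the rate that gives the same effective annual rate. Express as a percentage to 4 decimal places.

EAR = (1 + 0.0246/52)^52 − 1 = 0.024899.
Solve (1 + r/12)^12 = 1.024899: r/12 = 1.024899^(1/12) − 1 = 0.002052, so r = 0.024619 = 2.4619%.

2.4619%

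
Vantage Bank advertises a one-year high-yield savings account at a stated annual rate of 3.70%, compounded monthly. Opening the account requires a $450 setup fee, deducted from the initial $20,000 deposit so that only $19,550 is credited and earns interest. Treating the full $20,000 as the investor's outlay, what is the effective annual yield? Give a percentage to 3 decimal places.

Value after one year: 19,550 × (1 + 0.0370/12)^12 = 19,550 × 1.037634 = $20,285.74.
Effective yield on the $20,000 outlay: 20,285.74 / 20,000 − 1 = 0.014287 = 1.429%.

1.429%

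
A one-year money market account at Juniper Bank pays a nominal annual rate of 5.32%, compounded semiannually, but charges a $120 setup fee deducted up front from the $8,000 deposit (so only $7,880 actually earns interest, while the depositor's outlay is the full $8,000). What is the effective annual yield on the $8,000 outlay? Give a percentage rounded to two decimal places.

3.81%

Value after one year: 7,880 × (1 + 0.0532/2)^2 = 7,880 × 1.053908 = $8,304.79.
Effective yield on the $8,000 outlay: 8,304.79 / 8,000 − 1 = 0.038099 = 3.81%.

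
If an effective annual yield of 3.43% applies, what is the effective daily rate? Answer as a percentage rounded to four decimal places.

The per-day rate i satisfies (1 + i)^365 = 1 + 0.0343.
i = 1.0343^(1/365) − 1 = 0.0000924 = 0.0092%.

0.0092%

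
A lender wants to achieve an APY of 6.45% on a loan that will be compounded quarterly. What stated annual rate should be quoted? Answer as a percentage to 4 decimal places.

(1 + r/4)^4 − 1 = 0.0645, so 1 + r/4 = 1.0645^(1/4).
r/4 = 0.015749, so r = 0.062996 = 6.2996%.

6.2996%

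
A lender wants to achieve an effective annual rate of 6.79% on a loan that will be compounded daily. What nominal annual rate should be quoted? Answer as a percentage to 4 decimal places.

(1 + r/365)^365 − 1 = 0.0679, so 1 + r/365 = 1.0679^(1/365).
r/365 = 0.000180, so r = 0.065700 = 6.5700%.

6.5700%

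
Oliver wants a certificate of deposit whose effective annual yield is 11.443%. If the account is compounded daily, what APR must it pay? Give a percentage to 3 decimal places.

(1 + r/365)^365 − 1 = 0.11443, so 1 + r/365 = 1.11443^(1/365).
r/365 = 0.000297, so r = 0.108359 = 10.836%.

10.836%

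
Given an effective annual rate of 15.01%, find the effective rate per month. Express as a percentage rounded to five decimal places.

1.17222%

The per-month rate i satisfies (1 + i)^12 = 1 + 0.1501.
i = 1.1501^(1/12) − 1 = 0.0117222 = 1.17222%.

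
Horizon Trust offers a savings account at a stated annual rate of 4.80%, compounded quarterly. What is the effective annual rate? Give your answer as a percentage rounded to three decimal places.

4.887%

EAR = (1 + 0.0480/4)^4 − 1.
= (1 + 0.012000)^4 − 1 = 1.048871 − 1 = 4.887%.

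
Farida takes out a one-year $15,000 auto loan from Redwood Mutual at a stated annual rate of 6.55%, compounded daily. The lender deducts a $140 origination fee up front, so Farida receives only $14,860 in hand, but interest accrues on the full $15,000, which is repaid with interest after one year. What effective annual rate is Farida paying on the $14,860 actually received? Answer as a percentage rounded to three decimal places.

7.775%

Amount owed after one year: 15,000 × (1 + 0.0655/365)^365 = 15,000 × 1.067686 = $16,015.30.
Effective rate on net proceeds: 16,015.30 / 14,860 − 1 = 0.077745 = 7.775%.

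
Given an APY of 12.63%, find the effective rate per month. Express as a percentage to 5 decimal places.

The per-month rate i satisfies (1 + i)^12 = 1 + 0.1263.
i = 1.1263^(1/12) − 1 = 0.0099608 = 0.99608%.

0.99608%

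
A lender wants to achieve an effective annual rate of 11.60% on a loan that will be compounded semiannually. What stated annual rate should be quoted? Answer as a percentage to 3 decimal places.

11.282%

(1 + r/2)^2 − 1 = 0.1160, so 1 + r/2 = 1.1160^(1/2).
r/2 = 0.056409, so r = 0.112818 = 11.282%.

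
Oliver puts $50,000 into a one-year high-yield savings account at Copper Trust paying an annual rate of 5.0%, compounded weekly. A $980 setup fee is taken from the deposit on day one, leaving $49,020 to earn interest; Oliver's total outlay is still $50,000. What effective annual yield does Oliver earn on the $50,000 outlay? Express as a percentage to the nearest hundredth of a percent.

3.06%

Value after one year: 49,020 × (1 + 0.050/52)^52 = 49,020 × 1.051246 = $51,532.07.
Effective yield on the $50,000 outlay: 51,532.07 / 50,000 − 1 = 0.030641 = 3.06%.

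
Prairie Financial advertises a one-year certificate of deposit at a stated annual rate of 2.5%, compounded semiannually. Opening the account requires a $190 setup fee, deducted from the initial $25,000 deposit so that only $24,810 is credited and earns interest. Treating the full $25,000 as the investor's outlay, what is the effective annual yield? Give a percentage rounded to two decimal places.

Value after one year: 24,810 × (1 + 0.025/2)^2 = 24,810 × 1.025156 = $25,434.13.
Effective yield on the $25,000 outlay: 25,434.13 / 25,000 − 1 = 0.017365 = 1.74%.

1.74%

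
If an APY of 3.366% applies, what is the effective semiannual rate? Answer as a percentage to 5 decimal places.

The per-half-year rate i satisfies (1 + i)^2 = 1 + 0.03366.
i = 1.03366^(1/2) − 1 = 0.0166907 = 1.66907%.

1.66907%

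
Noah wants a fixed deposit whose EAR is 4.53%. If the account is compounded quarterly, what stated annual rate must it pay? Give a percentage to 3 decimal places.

(1 + r/4)^4 − 1 = 0.0453, so 1 + r/4 = 1.0453^(1/4).
r/4 = 0.011138, so r = 0.044550 = 4.455%.

4.455%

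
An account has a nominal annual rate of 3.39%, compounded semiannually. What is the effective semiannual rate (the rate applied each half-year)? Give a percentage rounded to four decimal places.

With a nominal annual rate compounded semiannually, the periodic rate is the nominal rate divided by 2.
i = 0.0339 / 2 = 0.0169500 = 1.6950%.

1.6950%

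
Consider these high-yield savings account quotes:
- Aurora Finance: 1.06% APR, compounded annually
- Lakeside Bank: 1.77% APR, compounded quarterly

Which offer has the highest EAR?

Aurora Finance: compounded annually, EAR = 1.060%
Lakeside Bank: (1 + 0.0177/4)^4 − 1 = 1.782%
The highest effective annual rate is Lakeside Bank at 1.782%.

Lakeside Bank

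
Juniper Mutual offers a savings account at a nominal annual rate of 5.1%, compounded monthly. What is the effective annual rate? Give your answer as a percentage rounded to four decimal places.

EAR = (1 + 0.051/12)^12 − 1.
= (1 + 0.004250)^12 − 1 = 1.052209 − 1 = 5.2209%.

5.2209%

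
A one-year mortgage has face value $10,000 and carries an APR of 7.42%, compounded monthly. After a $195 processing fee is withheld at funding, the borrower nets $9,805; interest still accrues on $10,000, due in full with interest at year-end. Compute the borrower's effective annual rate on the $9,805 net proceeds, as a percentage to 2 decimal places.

Amount owed after one year: 10,000 × (1 + 0.0742/12)^12 = 10,000 × 1.076776 = $10,767.76.
Effective rate on net proceeds: 10,767.76 / 9,805 − 1 = 0.098191 = 9.82%.

9.82%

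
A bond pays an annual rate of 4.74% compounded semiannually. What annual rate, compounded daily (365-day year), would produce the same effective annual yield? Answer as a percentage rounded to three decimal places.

EAR = (1 + 0.0474/2)^2 − 1 = 0.047962.
Solve (1 + r/365)^365 = 1.047962: r/365 = 1.047962^(1/365) − 1 = 0.000128, so r = 0.046850 = 4.685%.

4.685%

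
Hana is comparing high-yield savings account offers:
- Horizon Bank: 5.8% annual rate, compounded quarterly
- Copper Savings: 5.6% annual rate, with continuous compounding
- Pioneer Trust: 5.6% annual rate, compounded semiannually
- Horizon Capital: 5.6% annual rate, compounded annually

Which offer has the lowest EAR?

Horizon Bank: (1 + 0.058/4)^4 − 1 = 5.927%
Copper Savings: e^0.056 − 1 = 5.760%
Pioneer Trust: (1 + 0.056/2)^2 − 1 = 5.678%
Horizon Capital: compounded annually, EAR = 5.600%
The lowest effective annual rate is Horizon Capital at 5.600%.

Horizon Capital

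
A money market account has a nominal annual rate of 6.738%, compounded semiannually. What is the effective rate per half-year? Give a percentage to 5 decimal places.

With a nominal annual rate compounded semiannually, the periodic rate is the nominal rate divided by 2.
i = 0.06738 / 2 = 0.0336900 = 3.36900%.

3.36900%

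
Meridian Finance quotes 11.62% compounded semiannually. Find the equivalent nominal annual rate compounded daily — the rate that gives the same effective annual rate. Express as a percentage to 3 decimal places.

EAR = (1 + 0.1162/2)^2 − 1 = 0.119576.
Solve (1 + r/365)^365 = 1.119576: r/365 = 1.119576^(1/365) − 1 = 0.000309, so r = 0.112967 = 11.297%.

11.297%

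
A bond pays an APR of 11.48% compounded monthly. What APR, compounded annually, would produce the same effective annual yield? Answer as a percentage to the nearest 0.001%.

12.104%

EAR = (1 + 0.1148/12)^12 − 1 = 0.121037.
Compounded annually, the equivalent nominal rate is the EAR itself: 12.104%.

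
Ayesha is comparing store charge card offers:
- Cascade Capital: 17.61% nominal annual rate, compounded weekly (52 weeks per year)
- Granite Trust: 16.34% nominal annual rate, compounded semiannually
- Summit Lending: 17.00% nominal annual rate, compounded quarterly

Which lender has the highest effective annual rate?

Cascade Capital: (1 + 0.1761/52)^52 − 1 = 19.220%
Granite Trust: (1 + 0.1634/2)^2 − 1 = 17.007%
Summit Lending: (1 + 0.1700/4)^4 − 1 = 18.115%
The highest effective annual rate is Cascade Capital at 19.220%.

Cascade Capital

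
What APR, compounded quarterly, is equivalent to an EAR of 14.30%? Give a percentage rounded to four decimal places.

(1 + r/4)^4 − 1 = 0.1430, so 1 + r/4 = 1.1430^(1/4).
r/4 = 0.033979, so r = 0.135914 = 13.5914%.

13.5914%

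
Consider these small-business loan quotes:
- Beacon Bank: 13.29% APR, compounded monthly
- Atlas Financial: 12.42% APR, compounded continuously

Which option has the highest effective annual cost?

Beacon Bank

Beacon Bank: (1 + 0.1329/12)^12 − 1 = 14.130%
Atlas Financial: e^0.1242 − 1 = 13.224%
The highest effective annual rate is Beacon Bank at 14.130%.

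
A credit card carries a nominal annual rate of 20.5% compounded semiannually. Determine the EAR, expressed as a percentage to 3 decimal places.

EAR = (1 + 0.205/2)^2 − 1.
= (1 + 0.102500)^2 − 1 = 1.215506 − 1 = 21.551%.

21.551%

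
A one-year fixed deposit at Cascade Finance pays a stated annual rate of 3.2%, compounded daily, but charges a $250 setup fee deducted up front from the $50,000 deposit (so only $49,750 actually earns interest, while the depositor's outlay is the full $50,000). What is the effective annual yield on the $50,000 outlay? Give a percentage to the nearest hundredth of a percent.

Value after one year: 49,750 × (1 + 0.032/365)^365 = 49,750 × 1.032516 = $51,367.67.
Effective yield on the $50,000 outlay: 51,367.67 / 50,000 − 1 = 0.027353 = 2.74%.

2.74%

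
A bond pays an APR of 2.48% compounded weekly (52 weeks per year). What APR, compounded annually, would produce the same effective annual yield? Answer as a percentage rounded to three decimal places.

EAR = (1 + 0.0248/52)^52 − 1 = 0.025104.
Compounded annually, the equivalent nominal rate is the EAR itself: 2.510%.

2.510%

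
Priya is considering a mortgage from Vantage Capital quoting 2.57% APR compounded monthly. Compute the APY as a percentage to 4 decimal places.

2.6005%

EAR = (1 + 0.0257/12)^12 − 1.
= (1 + 0.002142)^12 − 1 = 1.026005 − 1 = 2.6005%.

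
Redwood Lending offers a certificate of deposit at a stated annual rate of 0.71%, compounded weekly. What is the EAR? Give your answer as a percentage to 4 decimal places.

0.7125%

EAR = (1 + 0.0071/52)^52 − 1.
= (1 + 0.000137)^52 − 1 = 1.007125 − 1 = 0.7125%.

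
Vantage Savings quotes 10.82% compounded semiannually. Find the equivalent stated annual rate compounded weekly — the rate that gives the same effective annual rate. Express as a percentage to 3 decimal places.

10.548%

EAR = (1 + 0.1082/2)^2 − 1 = 0.111127.
Solve (1 + r/52)^52 = 1.111127: r/52 = 1.111127^(1/52) − 1 = 0.002028, so r = 0.105481 = 10.548%.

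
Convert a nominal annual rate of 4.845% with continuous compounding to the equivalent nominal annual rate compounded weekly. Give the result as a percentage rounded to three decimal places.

4.847%

EAR under continuous compounding: e^0.04845 − 1 = 0.049643.
Solve (1 + r/52)^52 = 1.049643: r/52 = 1.049643^(1/52) − 1 = 0.000932, so r = 0.048473 = 4.847%.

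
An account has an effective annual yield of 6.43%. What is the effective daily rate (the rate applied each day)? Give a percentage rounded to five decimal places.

0.01707%

The per-day rate i satisfies (1 + i)^365 = 1 + 0.0643.
i = 1.0643^(1/365) − 1 = 0.0001707 = 0.01707%.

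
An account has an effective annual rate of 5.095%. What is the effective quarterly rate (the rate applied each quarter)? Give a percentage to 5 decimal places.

The per-quarter rate i satisfies (1 + i)^4 = 1 + 0.05095.
i = 1.05095^(1/4) − 1 = 0.0125011 = 1.25011%.

1.25011%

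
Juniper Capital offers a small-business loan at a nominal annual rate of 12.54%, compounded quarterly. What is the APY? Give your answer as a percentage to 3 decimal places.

13.142%

EAR = (1 + 0.1254/4)^4 − 1.
= 1.131421 − 1 = 13.142%.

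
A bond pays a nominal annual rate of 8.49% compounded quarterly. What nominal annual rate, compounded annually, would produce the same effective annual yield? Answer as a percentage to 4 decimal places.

EAR = (1 + 0.0849/4)^4 − 1 = 0.087641.
Compounded annually, the equivalent nominal rate is the EAR itself: 8.7641%.

8.7641%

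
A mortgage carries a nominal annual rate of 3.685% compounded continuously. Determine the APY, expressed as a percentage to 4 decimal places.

With continuous compounding, EAR = e^0.03685 − 1.
e^0.03685 = 1.037537, so EAR = 0.037537 = 3.7537%.

3.7537%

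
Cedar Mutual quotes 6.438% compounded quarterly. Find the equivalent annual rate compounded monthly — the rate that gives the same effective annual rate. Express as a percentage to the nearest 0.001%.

6.404%

EAR = (1 + 0.06438/4)^4 − 1 = 0.065951.
Solve (1 + r/12)^12 = 1.065951: r/12 = 1.065951^(1/12) − 1 = 0.005336, so r = 0.064038 = 6.404%.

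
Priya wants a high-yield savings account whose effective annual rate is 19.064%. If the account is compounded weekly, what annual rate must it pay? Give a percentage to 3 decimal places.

17.478%

(1 + r/52)^52 − 1 = 0.19064, so 1 + r/52 = 1.19064^(1/52).
r/52 = 0.003361, so r = 0.174784 = 17.478%.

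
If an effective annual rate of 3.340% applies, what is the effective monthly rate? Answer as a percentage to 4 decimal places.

0.2742%

The per-month rate i satisfies (1 + i)^12 = 1 + 0.03340.
i = 1.03340^(1/12) − 1 = 0.0027416 = 0.2742%.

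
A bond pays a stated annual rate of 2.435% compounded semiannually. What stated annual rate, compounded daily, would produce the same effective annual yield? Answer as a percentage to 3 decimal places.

EAR = (1 + 0.02435/2)^2 − 1 = 0.024498.
Solve (1 + r/365)^365 = 1.024498: r/365 = 1.024498^(1/365) − 1 = 0.000066, so r = 0.024204 = 2.420%.

2.420%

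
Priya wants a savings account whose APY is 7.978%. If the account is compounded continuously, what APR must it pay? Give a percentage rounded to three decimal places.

7.676%

Continuous: nominal r satisfies e^r − 1 = 0.07978.
r = ln(1 + 0.07978) = ln(1.07978) = 0.076757 = 7.676%.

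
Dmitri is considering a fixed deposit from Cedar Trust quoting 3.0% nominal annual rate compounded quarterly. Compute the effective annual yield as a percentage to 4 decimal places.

EAR = (1 + 0.030/4)^4 − 1.
= (1 + 0.007500)^4 − 1 = 1.030339 − 1 = 3.0339%.

3.0339%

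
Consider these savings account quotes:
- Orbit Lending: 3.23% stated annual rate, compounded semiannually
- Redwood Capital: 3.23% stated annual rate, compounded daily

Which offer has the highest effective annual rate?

Redwood Capital

Orbit Lending: (1 + 0.0323/2)^2 − 1 = 3.256%
Redwood Capital: (1 + 0.0323/365)^365 − 1 = 3.283%
The highest effective annual rate is Redwood Capital at 3.283%.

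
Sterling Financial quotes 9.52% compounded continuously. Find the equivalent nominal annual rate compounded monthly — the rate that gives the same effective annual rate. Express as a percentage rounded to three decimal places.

EAR under continuous compounding: e^0.0952 − 1 = 0.099879.
Solve (1 + r/12)^12 = 1.099879: r/12 = 1.099879^(1/12) − 1 = 0.007965, so r = 0.095579 = 9.558%.

9.558%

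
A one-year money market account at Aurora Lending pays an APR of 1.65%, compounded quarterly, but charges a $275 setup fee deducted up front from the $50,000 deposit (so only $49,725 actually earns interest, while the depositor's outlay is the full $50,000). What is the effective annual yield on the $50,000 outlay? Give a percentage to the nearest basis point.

1.10%

Value after one year: 49,725 × (1 + 0.0165/4)^4 = 49,725 × 1.016602 = $50,550.55.
Effective yield on the $50,000 outlay: 50,550.55 / 50,000 − 1 = 0.011011 = 1.10%.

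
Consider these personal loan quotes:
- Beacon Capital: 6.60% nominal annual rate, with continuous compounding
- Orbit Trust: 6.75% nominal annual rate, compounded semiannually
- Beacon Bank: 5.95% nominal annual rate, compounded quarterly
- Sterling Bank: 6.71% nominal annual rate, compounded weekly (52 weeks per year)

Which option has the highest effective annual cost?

Beacon Capital: e^0.0660 − 1 = 6.823%
Orbit Trust: (1 + 0.0675/2)^2 − 1 = 6.864%
Beacon Bank: (1 + 0.0595/4)^4 − 1 = 6.084%
Sterling Bank: (1 + 0.0671/52)^52 − 1 = 6.936%
The highest effective annual rate is Sterling Bank at 6.936%.

Sterling Bank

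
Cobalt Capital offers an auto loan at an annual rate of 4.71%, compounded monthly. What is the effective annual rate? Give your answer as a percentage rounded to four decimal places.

EAR = (1 + 0.0471/12)^12 − 1.
= (1 + 0.003925)^12 − 1 = 1.048130 − 1 = 4.8130%.

4.8130%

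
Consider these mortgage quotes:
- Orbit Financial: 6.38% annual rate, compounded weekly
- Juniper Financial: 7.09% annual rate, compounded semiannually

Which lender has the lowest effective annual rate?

Orbit Financial

Orbit Financial: (1 + 0.0638/52)^52 − 1 = 6.584%
Juniper Financial: (1 + 0.0709/2)^2 − 1 = 7.216%
The lowest effective annual rate is Orbit Financial at 6.584%.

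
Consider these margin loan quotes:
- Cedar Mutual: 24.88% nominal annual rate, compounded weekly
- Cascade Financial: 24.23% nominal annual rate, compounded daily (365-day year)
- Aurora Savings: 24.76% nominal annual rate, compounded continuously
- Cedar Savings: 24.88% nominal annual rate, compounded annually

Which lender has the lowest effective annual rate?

Cedar Savings

Cedar Mutual: (1 + 0.2488/52)^52 − 1 = 28.172%
Cascade Financial: (1 + 0.2423/365)^365 − 1 = 27.407%
Aurora Savings: e^0.2476 − 1 = 28.095%
Cedar Savings: compounded annually, EAR = 24.880%
The lowest effective annual rate is Cedar Savings at 24.880%.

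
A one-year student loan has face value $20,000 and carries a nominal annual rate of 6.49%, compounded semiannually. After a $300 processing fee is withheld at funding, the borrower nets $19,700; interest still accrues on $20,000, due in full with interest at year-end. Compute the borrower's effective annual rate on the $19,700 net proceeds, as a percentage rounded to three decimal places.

Amount owed after one year: 20,000 × (1 + 0.0649/2)^2 = 20,000 × 1.065953 = $21,319.06.
Effective rate on net proceeds: 21,319.06 / 19,700 − 1 = 0.082186 = 8.219%.

8.219%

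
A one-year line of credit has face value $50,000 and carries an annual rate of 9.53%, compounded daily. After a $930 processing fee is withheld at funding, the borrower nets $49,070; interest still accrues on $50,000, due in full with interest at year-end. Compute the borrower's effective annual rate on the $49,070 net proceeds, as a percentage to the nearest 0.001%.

12.082%

Amount owed after one year: 50,000 × (1 + 0.0953/365)^365 = 50,000 × 1.099975 = $54,998.76.
Effective rate on net proceeds: 54,998.76 / 49,070 − 1 = 0.120822 = 12.082%.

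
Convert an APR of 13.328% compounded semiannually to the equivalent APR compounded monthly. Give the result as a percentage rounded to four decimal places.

EAR = (1 + 0.13328/2)^2 − 1 = 0.137721.
Solve (1 + r/12)^12 = 1.137721: r/12 = 1.137721^(1/12) − 1 = 0.010810, so r = 0.129723 = 12.9723%.

12.9723%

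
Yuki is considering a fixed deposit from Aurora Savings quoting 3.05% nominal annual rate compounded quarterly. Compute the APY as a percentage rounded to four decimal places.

EAR = (1 + 0.0305/4)^4 − 1.
= 1.030851 − 1 = 3.0851%.

3.0851%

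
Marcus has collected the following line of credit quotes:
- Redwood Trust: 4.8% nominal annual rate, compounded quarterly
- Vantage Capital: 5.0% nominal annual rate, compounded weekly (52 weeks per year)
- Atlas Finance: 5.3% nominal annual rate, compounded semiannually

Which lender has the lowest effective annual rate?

Redwood Trust: (1 + 0.048/4)^4 − 1 = 4.887%
Vantage Capital: (1 + 0.050/52)^52 − 1 = 5.125%
Atlas Finance: (1 + 0.053/2)^2 − 1 = 5.370%
The lowest effective annual rate is Redwood Trust at 4.887%.

Redwood Trust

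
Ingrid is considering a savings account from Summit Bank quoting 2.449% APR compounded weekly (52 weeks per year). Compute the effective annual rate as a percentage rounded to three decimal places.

2.479%

EAR = (1 + 0.02449/52)^52 − 1.
= (1 + 0.000471)^52 − 1 = 1.024786 − 1 = 2.479%.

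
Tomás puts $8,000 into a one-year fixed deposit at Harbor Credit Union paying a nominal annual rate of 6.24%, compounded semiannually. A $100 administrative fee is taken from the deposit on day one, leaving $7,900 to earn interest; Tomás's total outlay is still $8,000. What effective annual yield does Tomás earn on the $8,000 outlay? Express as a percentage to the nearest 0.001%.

Value after one year: 7,900 × (1 + 0.0624/2)^2 = 7,900 × 1.063373 = $8,400.65.
Effective yield on the $8,000 outlay: 8,400.65 / 8,000 − 1 = 0.050081 = 5.008%.

5.008%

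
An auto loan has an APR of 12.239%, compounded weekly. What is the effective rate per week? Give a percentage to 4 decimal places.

0.2354%

With a nominal annual rate compounded weekly, the periodic rate is the nominal rate divided by 52.
i = 0.12239 / 52 = 0.0023537 = 0.2354%.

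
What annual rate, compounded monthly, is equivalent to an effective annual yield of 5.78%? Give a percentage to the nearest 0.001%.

5.632%

(1 + r/12)^12 − 1 = 0.0578, so 1 + r/12 = 1.0578^(1/12).
r/12 = 0.004694, so r = 0.056323 = 5.632%.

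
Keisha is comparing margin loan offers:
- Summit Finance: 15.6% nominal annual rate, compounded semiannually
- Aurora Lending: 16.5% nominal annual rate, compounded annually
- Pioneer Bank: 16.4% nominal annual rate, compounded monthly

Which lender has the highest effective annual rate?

Summit Finance: (1 + 0.156/2)^2 − 1 = 16.208%
Aurora Lending: compounded annually, EAR = 16.500%
Pioneer Bank: (1 + 0.164/12)^12 − 1 = 17.691%
The highest effective annual rate is Pioneer Bank at 17.691%.

Pioneer Bank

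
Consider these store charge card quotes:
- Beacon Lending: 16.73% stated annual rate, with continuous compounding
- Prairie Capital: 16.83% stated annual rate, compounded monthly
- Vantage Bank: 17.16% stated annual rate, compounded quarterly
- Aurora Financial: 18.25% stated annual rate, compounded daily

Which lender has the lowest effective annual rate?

Beacon Lending: e^0.1673 − 1 = 18.211%
Prairie Capital: (1 + 0.1683/12)^12 − 1 = 18.191%
Vantage Bank: (1 + 0.1716/4)^4 − 1 = 18.296%
Aurora Financial: (1 + 0.1825/365)^365 − 1 = 20.016%
The lowest effective annual rate is Prairie Capital at 18.191%.

Prairie Capital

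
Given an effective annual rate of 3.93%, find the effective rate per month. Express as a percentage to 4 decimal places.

0.3217%

The per-month rate i satisfies (1 + i)^12 = 1 + 0.0393.
i = 1.0393^(1/12) − 1 = 0.0032174 = 0.3217%.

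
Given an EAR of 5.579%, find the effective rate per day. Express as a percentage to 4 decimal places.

The per-day rate i satisfies (1 + i)^365 = 1 + 0.05579.
i = 1.05579^(1/365) − 1 = 0.0001487 = 0.0149%.

0.0149%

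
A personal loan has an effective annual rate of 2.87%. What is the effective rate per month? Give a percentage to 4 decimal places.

The per-month rate i satisfies (1 + i)^12 = 1 + 0.0287.
i = 1.0287^(1/12) − 1 = 0.0023608 = 0.2361%.

0.2361%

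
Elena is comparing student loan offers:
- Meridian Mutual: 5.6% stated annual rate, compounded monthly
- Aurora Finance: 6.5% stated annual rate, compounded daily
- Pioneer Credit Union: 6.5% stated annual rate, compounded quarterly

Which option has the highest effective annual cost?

Aurora Finance

Meridian Mutual: (1 + 0.056/12)^12 − 1 = 5.746%
Aurora Finance: (1 + 0.065/365)^365 − 1 = 6.715%
Pioneer Credit Union: (1 + 0.065/4)^4 − 1 = 6.660%
The highest effective annual rate is Aurora Finance at 6.715%.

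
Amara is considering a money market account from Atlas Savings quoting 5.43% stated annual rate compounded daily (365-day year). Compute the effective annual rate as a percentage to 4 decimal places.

5.5797%

EAR = (1 + 0.0543/365)^365 − 1.
= (1 + 0.000149)^365 − 1 = 1.055797 − 1 = 5.5797%.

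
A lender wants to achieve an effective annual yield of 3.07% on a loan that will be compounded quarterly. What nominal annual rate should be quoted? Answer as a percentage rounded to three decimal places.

3.035%

(1 + r/4)^4 − 1 = 0.0307, so 1 + r/4 = 1.0307^(1/4).
r/4 = 0.007588, so r = 0.030353 = 3.035%.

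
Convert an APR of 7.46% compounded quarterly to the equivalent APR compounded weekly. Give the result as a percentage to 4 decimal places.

7.3965%

EAR = (1 + 0.0746/4)^4 − 1 = 0.076713.
Solve (1 + r/52)^52 = 1.076713: r/52 = 1.076713^(1/52) − 1 = 0.001422, so r = 0.073965 = 7.3965%.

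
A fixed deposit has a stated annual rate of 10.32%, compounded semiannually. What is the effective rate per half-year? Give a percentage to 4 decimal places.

5.1600%

With a nominal annual rate compounded semiannually, the periodic rate is the nominal rate divided by 2.
i = 0.1032 / 2 = 0.0516000 = 5.1600%.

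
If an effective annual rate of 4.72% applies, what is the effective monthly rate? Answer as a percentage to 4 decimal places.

0.3851%

The per-month rate i satisfies (1 + i)^12 = 1 + 0.0472.
i = 1.0472^(1/12) − 1 = 0.0038507 = 0.3851%.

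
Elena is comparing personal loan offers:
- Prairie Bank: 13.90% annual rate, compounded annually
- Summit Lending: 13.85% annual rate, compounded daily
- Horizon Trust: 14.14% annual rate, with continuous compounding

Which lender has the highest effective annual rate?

Prairie Bank: compounded annually, EAR = 13.900%
Summit Lending: (1 + 0.1385/365)^365 − 1 = 14.852%
Horizon Trust: e^0.1414 − 1 = 15.189%
The highest effective annual rate is Horizon Trust at 15.189%.

Horizon Trust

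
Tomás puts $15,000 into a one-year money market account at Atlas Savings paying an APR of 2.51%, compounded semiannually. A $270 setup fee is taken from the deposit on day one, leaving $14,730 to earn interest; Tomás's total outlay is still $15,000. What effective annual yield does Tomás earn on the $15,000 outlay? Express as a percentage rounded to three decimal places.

0.680%

Value after one year: 14,730 × (1 + 0.0251/2)^2 = 14,730 × 1.025258 = $15,102.04.
Effective yield on the $15,000 outlay: 15,102.04 / 15,000 − 1 = 0.006803 = 0.680%.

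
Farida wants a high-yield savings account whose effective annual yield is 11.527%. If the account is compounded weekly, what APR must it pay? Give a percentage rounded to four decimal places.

(1 + r/52)^52 − 1 = 0.11527, so 1 + r/52 = 1.11527^(1/52).
r/52 = 0.002100, so r = 0.109211 = 10.9211%.

10.9211%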